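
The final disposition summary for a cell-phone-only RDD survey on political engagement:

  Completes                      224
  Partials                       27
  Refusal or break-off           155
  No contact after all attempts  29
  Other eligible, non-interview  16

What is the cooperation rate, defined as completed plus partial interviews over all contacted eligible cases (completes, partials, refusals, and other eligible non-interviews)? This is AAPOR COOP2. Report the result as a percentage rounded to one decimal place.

Num → 224 + 27 = 251
Denom → 224 + 27 + 155 + 16 = 422
COOP2 = 251 / 422 = 0.5948

59.5%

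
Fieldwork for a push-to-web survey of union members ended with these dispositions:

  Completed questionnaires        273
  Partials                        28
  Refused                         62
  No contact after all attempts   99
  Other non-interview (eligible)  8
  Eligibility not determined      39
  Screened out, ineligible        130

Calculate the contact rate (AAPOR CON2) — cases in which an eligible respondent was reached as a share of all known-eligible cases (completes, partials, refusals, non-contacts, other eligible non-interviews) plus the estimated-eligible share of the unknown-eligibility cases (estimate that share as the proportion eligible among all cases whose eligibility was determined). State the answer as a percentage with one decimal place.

Top → 273 + 28 + 62 + 8 = 371
Determined eligible → 273 + 28 + 62 + 99 + 8 = 470
e = 470 / (470 + 130) = 470 / 600 = 0.7833
Estimated eligible among unknowns → 0.7833 × 39 = 30.55
Denom → 470 + 30.55 = 500.55
CON2 = 371 / 500.55 = 0.7412

74.1%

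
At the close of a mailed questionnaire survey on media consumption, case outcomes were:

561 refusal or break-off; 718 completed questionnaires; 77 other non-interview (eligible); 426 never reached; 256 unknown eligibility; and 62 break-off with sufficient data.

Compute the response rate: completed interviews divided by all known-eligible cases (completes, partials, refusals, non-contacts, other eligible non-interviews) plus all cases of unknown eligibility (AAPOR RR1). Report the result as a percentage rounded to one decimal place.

Num: 718
Denom: 718 + 62 + 561 + 426 + 77 + 256 = 2100
RR1 = 718 / 2100 = 0.3419

34.2%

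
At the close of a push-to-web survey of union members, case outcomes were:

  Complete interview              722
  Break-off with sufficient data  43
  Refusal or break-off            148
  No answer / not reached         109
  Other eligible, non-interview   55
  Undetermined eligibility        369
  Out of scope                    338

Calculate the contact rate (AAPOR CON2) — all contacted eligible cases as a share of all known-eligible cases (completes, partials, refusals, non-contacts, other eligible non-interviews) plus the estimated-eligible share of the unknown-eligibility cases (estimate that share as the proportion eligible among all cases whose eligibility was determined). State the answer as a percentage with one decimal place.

Numerator → 722 + 43 + 148 + 55 = 968
Determined eligible → 722 + 43 + 148 + 109 + 55 = 1077
e = 1077 / (1077 + 338) = 1077 / 1415 = 0.7611
Eligible share of unknowns → 0.7611 × 369 = 280.85
Denominator → 1077 + 280.85 = 1357.85
CON2 = 968 / 1357.85 = 0.7129

71.3%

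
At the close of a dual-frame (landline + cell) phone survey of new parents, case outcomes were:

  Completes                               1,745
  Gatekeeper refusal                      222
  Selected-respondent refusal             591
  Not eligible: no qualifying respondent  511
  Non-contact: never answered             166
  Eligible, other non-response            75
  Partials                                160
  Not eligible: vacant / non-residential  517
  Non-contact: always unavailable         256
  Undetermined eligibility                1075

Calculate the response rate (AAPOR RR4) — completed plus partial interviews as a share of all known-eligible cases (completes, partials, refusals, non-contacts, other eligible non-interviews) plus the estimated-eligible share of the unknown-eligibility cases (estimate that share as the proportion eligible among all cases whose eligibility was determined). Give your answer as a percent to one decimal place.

47.3%

Refusal or break-off = 222 + 591 = 813
No contact after all attempts = 166 + 256 = 422
Out of scope = 511 + 517 = 1028
Num = 1745 + 160 = 1905
Determined eligible = 1745 + 160 + 813 + 422 + 75 = 3215
e = 3215 / (3215 + 1028) = 3215 / 4243 = 0.7577
Eligible share of unknowns = 0.7577 × 1075 = 814.53
Base = 3215 + 814.53 = 4029.53
RR4 = 1905 / 4029.53 = 0.4728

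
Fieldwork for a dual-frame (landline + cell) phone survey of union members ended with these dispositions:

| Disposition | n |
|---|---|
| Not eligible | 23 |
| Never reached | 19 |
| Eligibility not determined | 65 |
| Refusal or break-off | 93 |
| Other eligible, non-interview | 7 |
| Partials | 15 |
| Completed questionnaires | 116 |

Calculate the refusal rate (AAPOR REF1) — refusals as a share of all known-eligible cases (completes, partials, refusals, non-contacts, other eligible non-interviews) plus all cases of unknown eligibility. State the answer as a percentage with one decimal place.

Top: 93
Base: 116 + 15 + 93 + 19 + 7 + 65 = 315
REF1 = 93 / 315 = 0.2952

29.5%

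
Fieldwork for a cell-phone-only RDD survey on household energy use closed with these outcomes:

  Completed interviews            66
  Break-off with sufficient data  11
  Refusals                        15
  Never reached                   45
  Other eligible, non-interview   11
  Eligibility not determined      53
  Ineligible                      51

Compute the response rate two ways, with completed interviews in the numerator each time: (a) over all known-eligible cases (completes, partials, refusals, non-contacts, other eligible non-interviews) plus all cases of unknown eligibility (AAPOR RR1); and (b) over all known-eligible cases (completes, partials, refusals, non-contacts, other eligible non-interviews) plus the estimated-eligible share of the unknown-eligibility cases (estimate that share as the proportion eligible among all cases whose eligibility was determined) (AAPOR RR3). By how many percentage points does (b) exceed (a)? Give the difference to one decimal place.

Top: 66
Denom: 66 + 11 + 15 + 45 + 11 + 53 = 201
RR1 = 66 / 201 = 0.3284
Eligible (known): 66 + 11 + 15 + 45 + 11 = 148
e = 148 / (148 + 51) = 148 / 199 = 0.7437
Eligible share of unknowns: 0.7437 × 53 = 39.42
Denom: 148 + 39.42 = 187.42
RR3 = 66 / 187.42 = 0.3522
Difference = 35.22 − 32.84 = 2.38 percentage points

2.4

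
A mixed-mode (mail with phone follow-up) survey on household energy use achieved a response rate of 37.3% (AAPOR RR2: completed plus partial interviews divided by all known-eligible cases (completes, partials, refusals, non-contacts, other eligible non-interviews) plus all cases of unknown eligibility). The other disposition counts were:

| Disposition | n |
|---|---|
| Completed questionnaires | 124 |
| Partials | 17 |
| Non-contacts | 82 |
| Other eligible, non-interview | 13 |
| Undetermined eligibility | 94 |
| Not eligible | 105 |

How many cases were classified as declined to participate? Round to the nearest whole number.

Num = 124 + 17 = 141
RR2 = 141 / D = 0.373
D = 141 / 0.373 = 378.0
Remaining denominator categories sum to 330
declined to participate = 378.0 − 330 ≈ 48

48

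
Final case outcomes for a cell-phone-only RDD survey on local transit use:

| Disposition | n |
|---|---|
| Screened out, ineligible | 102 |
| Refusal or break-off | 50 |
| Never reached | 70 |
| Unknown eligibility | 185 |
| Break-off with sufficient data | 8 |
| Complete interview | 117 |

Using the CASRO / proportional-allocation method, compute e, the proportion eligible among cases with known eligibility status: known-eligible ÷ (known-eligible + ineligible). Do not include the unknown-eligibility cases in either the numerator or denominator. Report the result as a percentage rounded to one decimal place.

Eligible (known) → 117 + 8 + 50 + 70 = 245
e = 245 / (245 + 102) = 245 / 347 = 0.7061

70.6%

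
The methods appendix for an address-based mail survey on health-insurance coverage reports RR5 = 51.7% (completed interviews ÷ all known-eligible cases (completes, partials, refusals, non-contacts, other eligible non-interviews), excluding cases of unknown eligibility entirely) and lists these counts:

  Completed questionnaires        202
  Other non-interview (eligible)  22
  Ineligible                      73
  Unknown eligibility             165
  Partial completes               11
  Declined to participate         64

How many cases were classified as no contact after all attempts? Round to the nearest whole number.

92

RR5 = 202 / D = 0.517
D = 202 / 0.517 = 390.7
Rest of base = 299
no contact after all attempts = 390.7 − 299 ≈ 92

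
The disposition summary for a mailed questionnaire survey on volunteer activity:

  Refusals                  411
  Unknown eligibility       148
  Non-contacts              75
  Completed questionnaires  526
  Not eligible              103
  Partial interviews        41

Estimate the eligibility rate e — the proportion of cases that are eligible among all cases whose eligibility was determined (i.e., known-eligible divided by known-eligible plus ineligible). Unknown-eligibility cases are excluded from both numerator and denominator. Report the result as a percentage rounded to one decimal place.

91.1%

Eligible (known) → 526 + 41 + 411 + 75 = 1053
e = 1053 / (1053 + 103) = 1053 / 1156 = 0.9109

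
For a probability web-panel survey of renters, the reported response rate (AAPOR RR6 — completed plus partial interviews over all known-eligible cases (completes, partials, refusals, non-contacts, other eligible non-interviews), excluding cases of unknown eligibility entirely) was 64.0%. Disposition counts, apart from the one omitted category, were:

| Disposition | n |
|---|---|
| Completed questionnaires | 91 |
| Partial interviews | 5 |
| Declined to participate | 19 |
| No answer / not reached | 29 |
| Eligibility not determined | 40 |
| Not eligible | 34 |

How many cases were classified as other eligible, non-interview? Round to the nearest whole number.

6

Num: 91 + 5 = 96
RR6 = 96 / D = 0.640
D = 96 / 0.640 = 150.0
Rest of base = 144
other eligible, non-interview = 150.0 − 144 ≈ 6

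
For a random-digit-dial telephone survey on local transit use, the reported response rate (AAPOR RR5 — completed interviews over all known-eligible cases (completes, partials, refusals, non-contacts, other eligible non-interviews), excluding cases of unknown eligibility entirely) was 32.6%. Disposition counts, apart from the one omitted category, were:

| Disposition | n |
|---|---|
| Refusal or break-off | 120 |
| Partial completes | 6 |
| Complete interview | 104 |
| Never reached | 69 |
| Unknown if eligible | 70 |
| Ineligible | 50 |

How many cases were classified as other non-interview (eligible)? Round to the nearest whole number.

20

RR5 = 104 / D = 0.326
D = 104 / 0.326 = 319.0
Rest of base = 299
other non-interview (eligible) = 319.0 − 299 ≈ 20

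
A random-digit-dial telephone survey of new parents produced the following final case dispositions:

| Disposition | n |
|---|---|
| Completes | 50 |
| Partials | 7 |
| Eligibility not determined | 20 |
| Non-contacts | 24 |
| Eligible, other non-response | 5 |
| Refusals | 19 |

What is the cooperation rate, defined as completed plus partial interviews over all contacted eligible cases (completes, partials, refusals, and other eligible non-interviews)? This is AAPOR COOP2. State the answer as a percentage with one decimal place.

Numerator → 50 + 7 = 57
Denominator → 50 + 7 + 19 + 5 = 81
COOP2 = 57 / 81 = 0.7037

70.4%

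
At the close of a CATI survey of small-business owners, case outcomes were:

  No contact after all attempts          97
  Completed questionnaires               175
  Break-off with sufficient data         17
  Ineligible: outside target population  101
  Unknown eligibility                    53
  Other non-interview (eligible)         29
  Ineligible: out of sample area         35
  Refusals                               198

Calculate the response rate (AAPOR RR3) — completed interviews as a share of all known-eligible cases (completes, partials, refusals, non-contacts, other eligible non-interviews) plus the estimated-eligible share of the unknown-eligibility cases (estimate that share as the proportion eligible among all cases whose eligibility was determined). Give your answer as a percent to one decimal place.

Out of scope = 101 + 35 = 136
Top = 175
Determined eligible = 175 + 17 + 198 + 97 + 29 = 516
e = 516 / (516 + 136) = 516 / 652 = 0.7914
e × U = 0.7914 × 53 = 41.94
Denom = 516 + 41.94 = 557.94
RR3 = 175 / 557.94 = 0.3137

31.4%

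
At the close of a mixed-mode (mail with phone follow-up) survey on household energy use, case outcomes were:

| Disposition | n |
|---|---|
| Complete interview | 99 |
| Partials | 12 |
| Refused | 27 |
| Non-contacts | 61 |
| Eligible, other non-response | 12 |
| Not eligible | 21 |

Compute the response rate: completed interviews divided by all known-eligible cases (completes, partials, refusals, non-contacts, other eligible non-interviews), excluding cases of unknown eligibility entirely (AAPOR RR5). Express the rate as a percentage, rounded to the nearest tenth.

46.9%

Numerator → 99
Denominator → 99 + 12 + 27 + 61 + 12 = 211
RR5 = 99 / 211 = 0.4692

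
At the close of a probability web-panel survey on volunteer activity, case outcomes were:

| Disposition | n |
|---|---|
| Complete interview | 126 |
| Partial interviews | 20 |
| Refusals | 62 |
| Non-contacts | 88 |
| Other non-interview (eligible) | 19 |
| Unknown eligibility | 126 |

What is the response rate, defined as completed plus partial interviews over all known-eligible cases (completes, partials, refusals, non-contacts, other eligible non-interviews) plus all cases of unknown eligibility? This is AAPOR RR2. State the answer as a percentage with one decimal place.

33.1%

Top → 126 + 20 = 146
Denom → 126 + 20 + 62 + 88 + 19 + 126 = 441
RR2 = 146 / 441 = 0.3311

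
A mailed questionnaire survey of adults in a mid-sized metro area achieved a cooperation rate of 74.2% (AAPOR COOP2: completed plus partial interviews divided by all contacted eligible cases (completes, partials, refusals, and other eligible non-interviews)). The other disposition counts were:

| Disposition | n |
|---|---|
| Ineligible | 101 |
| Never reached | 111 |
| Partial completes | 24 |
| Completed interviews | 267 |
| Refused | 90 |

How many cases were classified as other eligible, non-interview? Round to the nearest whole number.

Num → 267 + 24 = 291
COOP2 = 291 / D = 0.742
D = 291 / 0.742 = 392.2
Rest of base = 381
other eligible, non-interview = 392.2 − 381 ≈ 11

11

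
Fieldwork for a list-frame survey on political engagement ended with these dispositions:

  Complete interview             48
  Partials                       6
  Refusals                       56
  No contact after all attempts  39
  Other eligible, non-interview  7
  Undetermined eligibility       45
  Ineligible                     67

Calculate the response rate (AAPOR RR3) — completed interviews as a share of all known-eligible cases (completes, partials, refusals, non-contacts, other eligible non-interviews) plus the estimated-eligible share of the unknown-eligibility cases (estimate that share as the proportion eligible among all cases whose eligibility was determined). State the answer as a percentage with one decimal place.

25.6%

Top → 48
Determined eligible → 48 + 6 + 56 + 39 + 7 = 156
e = 156 / (156 + 67) = 156 / 223 = 0.6996
e × U → 0.6996 × 45 = 31.48
Denominator → 156 + 31.48 = 187.48
RR3 = 48 / 187.48 = 0.2560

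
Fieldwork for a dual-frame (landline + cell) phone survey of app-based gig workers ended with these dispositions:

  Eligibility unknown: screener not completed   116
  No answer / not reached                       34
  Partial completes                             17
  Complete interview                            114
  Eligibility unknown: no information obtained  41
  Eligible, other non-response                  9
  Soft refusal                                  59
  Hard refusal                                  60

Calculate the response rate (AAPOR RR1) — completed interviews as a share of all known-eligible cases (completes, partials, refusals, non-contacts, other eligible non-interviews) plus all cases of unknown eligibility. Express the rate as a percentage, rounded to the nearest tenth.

Declined to participate = 60 + 59 = 119
Unknown eligibility = 116 + 41 = 157
Num: 114
Denom: 114 + 17 + 119 + 34 + 9 + 157 = 450
RR1 = 114 / 450 = 0.2533

25.3%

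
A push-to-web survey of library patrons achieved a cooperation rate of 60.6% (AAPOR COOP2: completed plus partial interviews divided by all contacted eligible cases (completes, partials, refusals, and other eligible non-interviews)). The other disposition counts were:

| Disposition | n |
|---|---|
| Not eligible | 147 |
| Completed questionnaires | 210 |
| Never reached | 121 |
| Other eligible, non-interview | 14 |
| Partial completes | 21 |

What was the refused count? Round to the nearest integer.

Num: 210 + 21 = 231
COOP2 = 231 / D = 0.606
D = 231 / 0.606 = 381.2
Remaining denominator categories sum to 245
refused = 381.2 − 245 ≈ 136

136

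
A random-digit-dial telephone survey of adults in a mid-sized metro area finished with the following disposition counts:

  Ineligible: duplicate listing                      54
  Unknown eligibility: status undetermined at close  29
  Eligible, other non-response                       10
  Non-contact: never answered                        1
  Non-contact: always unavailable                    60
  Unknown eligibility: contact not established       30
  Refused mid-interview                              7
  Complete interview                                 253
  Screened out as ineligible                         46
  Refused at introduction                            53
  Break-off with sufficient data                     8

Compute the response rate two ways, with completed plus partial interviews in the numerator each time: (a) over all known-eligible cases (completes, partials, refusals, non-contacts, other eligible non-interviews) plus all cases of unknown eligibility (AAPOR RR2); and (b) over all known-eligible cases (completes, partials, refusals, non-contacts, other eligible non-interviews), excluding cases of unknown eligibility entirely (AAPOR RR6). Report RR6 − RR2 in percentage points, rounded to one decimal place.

Refused = 53 + 7 = 60
No contact after all attempts = 1 + 60 = 61
Undetermined eligibility = 30 + 29 = 59
Ineligible = 46 + 54 = 100
Num: 253 + 8 = 261
Denom: 253 + 8 + 60 + 61 + 10 + 59 = 451
RR2 = 261 / 451 = 0.5787
Denom: 253 + 8 + 60 + 61 + 10 = 392
RR6 = 261 / 392 = 0.6658
Difference = 66.58 − 57.87 = 8.71 percentage points

8.7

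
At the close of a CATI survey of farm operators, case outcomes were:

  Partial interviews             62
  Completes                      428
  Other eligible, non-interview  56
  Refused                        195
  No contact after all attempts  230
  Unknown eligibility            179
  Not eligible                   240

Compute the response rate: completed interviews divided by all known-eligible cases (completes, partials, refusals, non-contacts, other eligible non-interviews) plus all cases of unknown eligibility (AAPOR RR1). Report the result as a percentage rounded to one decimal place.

37.2%

Num = 428
Denom = 428 + 62 + 195 + 230 + 56 + 179 = 1150
RR1 = 428 / 1150 = 0.3722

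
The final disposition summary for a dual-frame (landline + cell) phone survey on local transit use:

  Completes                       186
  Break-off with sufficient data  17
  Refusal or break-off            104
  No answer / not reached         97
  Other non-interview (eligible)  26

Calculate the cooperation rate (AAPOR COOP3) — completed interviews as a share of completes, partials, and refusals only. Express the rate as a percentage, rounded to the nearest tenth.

Num = 186
Denom = 186 + 17 + 104 = 307
COOP3 = 186 / 307 = 0.6059

60.6%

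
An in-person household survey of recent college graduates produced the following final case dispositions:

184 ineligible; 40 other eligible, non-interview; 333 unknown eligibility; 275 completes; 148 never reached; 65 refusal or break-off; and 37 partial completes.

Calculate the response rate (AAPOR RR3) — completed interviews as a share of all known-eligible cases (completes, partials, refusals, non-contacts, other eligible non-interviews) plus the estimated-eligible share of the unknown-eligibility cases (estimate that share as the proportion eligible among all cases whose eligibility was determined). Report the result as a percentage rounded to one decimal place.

33.7%

Top → 275
Known eligible → 275 + 37 + 65 + 148 + 40 = 565
e = 565 / (565 + 184) = 565 / 749 = 0.7543
Eligible share of unknowns → 0.7543 × 333 = 251.18
Base → 565 + 251.18 = 816.18
RR3 = 275 / 816.18 = 0.3369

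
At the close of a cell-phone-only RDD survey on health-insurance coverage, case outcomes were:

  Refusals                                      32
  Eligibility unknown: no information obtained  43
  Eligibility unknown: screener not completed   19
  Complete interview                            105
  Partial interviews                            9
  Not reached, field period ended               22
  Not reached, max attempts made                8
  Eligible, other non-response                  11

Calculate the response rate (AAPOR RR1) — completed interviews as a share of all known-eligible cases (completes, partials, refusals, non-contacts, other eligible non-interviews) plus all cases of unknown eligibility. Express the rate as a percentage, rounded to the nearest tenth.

Never reached = 22 + 8 = 30
Undetermined eligibility = 19 + 43 = 62
Numerator → 105
Denom → 105 + 9 + 32 + 30 + 11 + 62 = 249
RR1 = 105 / 249 = 0.4217

42.2%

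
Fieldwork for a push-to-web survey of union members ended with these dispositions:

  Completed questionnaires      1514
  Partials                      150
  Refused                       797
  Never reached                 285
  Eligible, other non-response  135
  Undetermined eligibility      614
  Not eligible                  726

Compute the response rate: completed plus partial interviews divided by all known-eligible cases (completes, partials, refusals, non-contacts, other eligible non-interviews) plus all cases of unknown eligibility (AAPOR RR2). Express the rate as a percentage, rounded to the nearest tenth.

47.6%

Num = 1514 + 150 = 1664
Denom = 1514 + 150 + 797 + 285 + 135 + 614 = 3495
RR2 = 1664 / 3495 = 0.4761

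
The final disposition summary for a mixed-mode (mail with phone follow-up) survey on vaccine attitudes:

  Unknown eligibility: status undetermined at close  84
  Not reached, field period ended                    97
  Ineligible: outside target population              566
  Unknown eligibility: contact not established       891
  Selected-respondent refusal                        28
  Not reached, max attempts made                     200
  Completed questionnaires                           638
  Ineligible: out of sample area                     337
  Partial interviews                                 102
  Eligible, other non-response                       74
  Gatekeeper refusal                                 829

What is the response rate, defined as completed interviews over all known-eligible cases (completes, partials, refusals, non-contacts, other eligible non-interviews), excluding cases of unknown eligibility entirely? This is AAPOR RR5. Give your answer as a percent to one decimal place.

Refused = 829 + 28 = 857
No contact after all attempts = 97 + 200 = 297
Unknown if eligible = 891 + 84 = 975
Not eligible = 566 + 337 = 903
Top → 638
Denominator → 638 + 102 + 857 + 297 + 74 = 1968
RR5 = 638 / 1968 = 0.3242

32.4%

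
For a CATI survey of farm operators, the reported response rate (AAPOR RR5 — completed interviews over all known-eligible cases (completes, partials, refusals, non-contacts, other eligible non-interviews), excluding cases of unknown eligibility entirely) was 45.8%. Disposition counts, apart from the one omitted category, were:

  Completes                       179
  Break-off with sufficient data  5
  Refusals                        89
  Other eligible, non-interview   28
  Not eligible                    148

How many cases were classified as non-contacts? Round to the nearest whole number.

RR5 = 179 / D = 0.458
D = 179 / 0.458 = 390.8
Other denominator terms total 301
non-contacts = 390.8 − 301 ≈ 90

90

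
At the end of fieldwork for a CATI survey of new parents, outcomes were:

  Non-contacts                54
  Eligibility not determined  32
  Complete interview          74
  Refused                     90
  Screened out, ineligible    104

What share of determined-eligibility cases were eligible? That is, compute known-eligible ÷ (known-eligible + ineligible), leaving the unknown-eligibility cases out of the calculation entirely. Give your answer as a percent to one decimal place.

67.7%

Determined eligible = 74 + 90 + 54 = 218
e = 218 / (218 + 104) = 218 / 322 = 0.6770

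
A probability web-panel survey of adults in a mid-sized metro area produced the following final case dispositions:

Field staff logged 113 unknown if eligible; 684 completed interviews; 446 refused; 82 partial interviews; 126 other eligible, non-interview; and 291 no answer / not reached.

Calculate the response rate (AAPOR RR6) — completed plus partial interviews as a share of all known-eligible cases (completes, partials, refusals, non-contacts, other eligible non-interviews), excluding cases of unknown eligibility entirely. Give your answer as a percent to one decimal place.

Numerator = 684 + 82 = 766
Denom = 684 + 82 + 446 + 291 + 126 = 1629
RR6 = 766 / 1629 = 0.4702

47.0%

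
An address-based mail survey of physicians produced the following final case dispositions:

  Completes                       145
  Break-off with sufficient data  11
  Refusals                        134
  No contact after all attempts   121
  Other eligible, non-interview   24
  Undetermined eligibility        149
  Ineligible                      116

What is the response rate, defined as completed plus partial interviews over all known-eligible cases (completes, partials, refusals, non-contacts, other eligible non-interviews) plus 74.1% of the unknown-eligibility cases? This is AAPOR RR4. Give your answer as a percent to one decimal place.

Numerator: 145 + 11 = 156
Eligible (known): 145 + 11 + 134 + 121 + 24 = 435
Eligible share of unknowns: 0.7410 × 149 = 110.41
Base: 435 + 110.41 = 545.41
RR4 = 156 / 545.41 = 0.2860

28.6%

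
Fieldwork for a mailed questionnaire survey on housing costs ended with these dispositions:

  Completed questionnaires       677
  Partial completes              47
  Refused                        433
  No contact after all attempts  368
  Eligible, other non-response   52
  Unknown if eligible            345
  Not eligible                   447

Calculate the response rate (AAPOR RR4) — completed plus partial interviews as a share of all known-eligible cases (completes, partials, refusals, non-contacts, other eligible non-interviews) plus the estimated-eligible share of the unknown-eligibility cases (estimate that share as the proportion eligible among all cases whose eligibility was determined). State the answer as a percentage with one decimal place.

39.2%

Num → 677 + 47 = 724
Determined eligible → 677 + 47 + 433 + 368 + 52 = 1577
e = 1577 / (1577 + 447) = 1577 / 2024 = 0.7792
e × U → 0.7792 × 345 = 268.82
Denominator → 1577 + 268.82 = 1845.82
RR4 = 724 / 1845.82 = 0.3922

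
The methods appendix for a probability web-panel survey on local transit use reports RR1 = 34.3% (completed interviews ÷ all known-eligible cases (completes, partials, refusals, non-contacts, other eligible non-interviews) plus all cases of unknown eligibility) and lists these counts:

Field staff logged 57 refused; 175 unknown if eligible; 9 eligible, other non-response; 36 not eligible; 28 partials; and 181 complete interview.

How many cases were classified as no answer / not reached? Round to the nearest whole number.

RR1 = 181 / D = 0.343
D = 181 / 0.343 = 527.7
Rest of base = 450
no answer / not reached = 527.7 − 450 ≈ 78

78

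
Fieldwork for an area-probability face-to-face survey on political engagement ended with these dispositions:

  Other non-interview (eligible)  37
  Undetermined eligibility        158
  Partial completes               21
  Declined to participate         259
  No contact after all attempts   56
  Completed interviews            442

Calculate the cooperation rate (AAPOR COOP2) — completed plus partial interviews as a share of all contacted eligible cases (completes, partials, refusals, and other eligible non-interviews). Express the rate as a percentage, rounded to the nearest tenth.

61.0%

Top = 442 + 21 = 463
Base = 442 + 21 + 259 + 37 = 759
COOP2 = 463 / 759 = 0.6100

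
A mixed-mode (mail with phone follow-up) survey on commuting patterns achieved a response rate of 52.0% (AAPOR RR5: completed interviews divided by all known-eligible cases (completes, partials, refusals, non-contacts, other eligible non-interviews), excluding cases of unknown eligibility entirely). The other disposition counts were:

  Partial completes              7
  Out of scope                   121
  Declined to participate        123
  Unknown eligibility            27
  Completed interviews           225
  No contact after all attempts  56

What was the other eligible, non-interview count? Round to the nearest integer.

RR5 = 225 / D = 0.520
D = 225 / 0.520 = 432.7
Remaining denominator categories sum to 411
other eligible, non-interview = 432.7 − 411 ≈ 22

22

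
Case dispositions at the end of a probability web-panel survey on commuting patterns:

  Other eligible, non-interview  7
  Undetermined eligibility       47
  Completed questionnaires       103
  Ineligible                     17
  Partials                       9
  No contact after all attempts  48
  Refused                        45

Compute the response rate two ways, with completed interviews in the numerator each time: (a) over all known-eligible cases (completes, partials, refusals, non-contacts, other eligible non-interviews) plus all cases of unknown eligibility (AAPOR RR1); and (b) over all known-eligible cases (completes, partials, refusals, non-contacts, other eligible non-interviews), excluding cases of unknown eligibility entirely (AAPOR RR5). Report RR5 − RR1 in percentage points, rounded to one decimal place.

Numerator = 103
Denom = 103 + 9 + 45 + 48 + 7 + 47 = 259
RR1 = 103 / 259 = 0.3977
Denom = 103 + 9 + 45 + 48 + 7 = 212
RR5 = 103 / 212 = 0.4858
Difference = 48.58 − 39.77 = 8.81 percentage points

8.8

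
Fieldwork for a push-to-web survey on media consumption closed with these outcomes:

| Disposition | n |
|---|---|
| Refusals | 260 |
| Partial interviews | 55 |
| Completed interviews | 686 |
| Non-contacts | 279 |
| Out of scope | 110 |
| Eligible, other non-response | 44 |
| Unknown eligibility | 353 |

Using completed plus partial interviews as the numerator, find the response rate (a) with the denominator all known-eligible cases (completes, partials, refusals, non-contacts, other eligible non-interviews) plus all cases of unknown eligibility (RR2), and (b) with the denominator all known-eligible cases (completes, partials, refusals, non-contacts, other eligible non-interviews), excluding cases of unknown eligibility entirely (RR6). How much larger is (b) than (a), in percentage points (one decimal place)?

Top → 686 + 55 = 741
Denom → 686 + 55 + 260 + 279 + 44 + 353 = 1677
RR2 = 741 / 1677 = 0.4419
Denom → 686 + 55 + 260 + 279 + 44 = 1324
RR6 = 741 / 1324 = 0.5597
Difference = 55.97 − 44.19 = 11.78 percentage points

11.8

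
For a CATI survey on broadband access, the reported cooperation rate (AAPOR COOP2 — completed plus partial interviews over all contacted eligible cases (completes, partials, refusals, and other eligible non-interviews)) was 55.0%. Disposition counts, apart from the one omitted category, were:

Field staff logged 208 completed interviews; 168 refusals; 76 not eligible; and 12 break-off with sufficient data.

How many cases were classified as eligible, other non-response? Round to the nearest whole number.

Numerator → 208 + 12 = 220
COOP2 = 220 / D = 0.550
D = 220 / 0.550 = 400.0
Remaining denominator categories sum to 388
eligible, other non-response = 400.0 − 388 ≈ 12

12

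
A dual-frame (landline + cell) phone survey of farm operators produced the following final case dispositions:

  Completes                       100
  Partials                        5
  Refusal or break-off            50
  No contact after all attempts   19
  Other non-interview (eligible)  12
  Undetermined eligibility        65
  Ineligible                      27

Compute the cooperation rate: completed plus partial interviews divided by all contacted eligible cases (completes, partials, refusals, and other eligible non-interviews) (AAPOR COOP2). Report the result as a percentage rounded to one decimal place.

Num: 100 + 5 = 105
Denominator: 100 + 5 + 50 + 12 = 167
COOP2 = 105 / 167 = 0.6287

62.9%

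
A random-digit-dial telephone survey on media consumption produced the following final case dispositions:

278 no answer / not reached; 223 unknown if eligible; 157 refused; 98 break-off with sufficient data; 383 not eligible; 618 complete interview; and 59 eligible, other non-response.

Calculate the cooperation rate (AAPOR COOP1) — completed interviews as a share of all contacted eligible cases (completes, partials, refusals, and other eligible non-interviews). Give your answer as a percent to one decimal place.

Numerator: 618
Denom: 618 + 98 + 157 + 59 = 932
COOP1 = 618 / 932 = 0.6631

66.3%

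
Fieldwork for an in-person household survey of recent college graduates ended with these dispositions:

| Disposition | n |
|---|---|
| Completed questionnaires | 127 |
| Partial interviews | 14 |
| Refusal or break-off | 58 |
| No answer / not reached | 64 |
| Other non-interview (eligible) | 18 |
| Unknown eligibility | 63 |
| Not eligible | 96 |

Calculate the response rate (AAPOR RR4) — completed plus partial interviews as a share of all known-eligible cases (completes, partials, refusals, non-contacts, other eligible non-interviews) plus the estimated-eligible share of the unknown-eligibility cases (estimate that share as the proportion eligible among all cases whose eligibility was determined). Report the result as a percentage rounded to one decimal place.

43.0%

Num: 127 + 14 = 141
Determined eligible: 127 + 14 + 58 + 64 + 18 = 281
e = 281 / (281 + 96) = 281 / 377 = 0.7454
Eligible share of unknowns: 0.7454 × 63 = 46.96
Denom: 281 + 46.96 = 327.96
RR4 = 141 / 327.96 = 0.4299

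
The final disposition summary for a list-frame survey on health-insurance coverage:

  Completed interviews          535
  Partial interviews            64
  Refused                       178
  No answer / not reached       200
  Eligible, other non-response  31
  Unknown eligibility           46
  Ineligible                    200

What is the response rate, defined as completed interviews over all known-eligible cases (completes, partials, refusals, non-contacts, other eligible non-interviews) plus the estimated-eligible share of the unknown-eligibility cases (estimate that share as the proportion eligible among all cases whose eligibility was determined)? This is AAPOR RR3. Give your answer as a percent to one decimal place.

51.1%

Top = 535
Known eligible = 535 + 64 + 178 + 200 + 31 = 1008
e = 1008 / (1008 + 200) = 1008 / 1208 = 0.8344
Estimated eligible among unknowns = 0.8344 × 46 = 38.38
Denominator = 1008 + 38.38 = 1046.38
RR3 = 535 / 1046.38 = 0.5113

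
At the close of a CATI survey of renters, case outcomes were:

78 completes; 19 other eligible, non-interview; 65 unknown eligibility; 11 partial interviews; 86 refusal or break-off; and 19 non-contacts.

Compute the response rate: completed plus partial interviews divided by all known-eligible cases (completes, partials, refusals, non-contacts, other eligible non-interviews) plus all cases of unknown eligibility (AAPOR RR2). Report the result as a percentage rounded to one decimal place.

32.0%

Num → 78 + 11 = 89
Denominator → 78 + 11 + 86 + 19 + 19 + 65 = 278
RR2 = 89 / 278 = 0.3201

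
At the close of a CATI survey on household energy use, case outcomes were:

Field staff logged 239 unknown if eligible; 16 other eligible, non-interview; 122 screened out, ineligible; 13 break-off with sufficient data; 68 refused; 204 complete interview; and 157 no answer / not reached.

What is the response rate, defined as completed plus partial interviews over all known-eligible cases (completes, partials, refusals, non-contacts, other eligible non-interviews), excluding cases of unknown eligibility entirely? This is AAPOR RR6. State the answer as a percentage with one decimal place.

Num → 204 + 13 = 217
Base → 204 + 13 + 68 + 157 + 16 = 458
RR6 = 217 / 458 = 0.4738

47.4%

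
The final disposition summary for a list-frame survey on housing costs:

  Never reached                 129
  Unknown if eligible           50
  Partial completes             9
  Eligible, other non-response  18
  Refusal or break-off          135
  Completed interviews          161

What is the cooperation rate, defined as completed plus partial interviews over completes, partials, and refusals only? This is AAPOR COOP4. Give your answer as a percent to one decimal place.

Num → 161 + 9 = 170
Denom → 161 + 9 + 135 = 305
COOP4 = 170 / 305 = 0.5574

55.7%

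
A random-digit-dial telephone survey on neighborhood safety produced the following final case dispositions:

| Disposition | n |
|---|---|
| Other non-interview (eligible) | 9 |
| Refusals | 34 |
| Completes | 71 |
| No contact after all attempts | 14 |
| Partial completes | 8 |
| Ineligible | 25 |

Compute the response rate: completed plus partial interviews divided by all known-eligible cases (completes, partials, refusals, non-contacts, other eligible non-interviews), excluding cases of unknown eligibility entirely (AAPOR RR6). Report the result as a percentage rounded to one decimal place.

Top = 71 + 8 = 79
Denom = 71 + 8 + 34 + 14 + 9 = 136
RR6 = 79 / 136 = 0.5809

58.1%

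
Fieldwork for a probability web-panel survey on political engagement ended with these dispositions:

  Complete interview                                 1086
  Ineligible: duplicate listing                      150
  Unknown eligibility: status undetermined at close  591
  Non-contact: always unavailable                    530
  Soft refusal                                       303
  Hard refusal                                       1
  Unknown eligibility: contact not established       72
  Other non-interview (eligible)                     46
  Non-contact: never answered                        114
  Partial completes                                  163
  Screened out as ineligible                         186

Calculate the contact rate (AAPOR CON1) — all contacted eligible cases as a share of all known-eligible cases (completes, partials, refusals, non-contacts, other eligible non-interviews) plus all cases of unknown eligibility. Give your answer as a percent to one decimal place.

Refusal or break-off = 1 + 303 = 304
No answer / not reached = 114 + 530 = 644
Unknown eligibility = 72 + 591 = 663
Not eligible = 186 + 150 = 336
Top: 1086 + 163 + 304 + 46 = 1599
Denom: 1086 + 163 + 304 + 644 + 46 + 663 = 2906
CON1 = 1599 / 2906 = 0.5502

55.0%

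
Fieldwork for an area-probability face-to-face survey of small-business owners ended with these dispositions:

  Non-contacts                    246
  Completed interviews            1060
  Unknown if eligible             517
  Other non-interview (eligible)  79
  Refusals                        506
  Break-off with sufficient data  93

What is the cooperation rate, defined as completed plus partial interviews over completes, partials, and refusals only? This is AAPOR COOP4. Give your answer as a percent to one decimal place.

69.5%

Top: 1060 + 93 = 1153
Denominator: 1060 + 93 + 506 = 1659
COOP4 = 1153 / 1659 = 0.6950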